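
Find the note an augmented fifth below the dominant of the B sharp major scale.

B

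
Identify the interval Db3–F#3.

Counting letters D–E–F gives a third.
Db→F# = 5 semitones, 1 wider than the major third (4), so augmented.

augmented third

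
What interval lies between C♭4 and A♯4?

Counting letters C–D–E–F–G–A gives a sixth.
Cb→A# = 11 semitones, 2 wider than the major sixth (9), so doubly augmented.

doubly augmented sixth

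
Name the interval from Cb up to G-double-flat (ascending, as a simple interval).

diminished fifth

Counting letters C–D–E–F–G gives a fifth.
Cb→Gbb = 6 semitones, 1 narrower than the perfect fifth (7), so diminished.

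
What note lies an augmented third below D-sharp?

Bb

A third below D lands on the letter B.
An augmented third spans 5 semitones, so D# moves to pitch class 10. On the letter B that is Bb.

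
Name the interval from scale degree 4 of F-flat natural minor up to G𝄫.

minor sixth

Scale degree 4 of Fb natural minor is Bbb.
Bbb up to Gbb: letters B→G make it a sixth; 8 semitones makes it minor.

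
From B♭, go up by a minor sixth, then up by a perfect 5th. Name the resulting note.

Db

A minor sixth up from Bb is Gb (letter G, 8 semitones up).
A perfect fifth up from Gb is Db (letter D, 7 semitones up).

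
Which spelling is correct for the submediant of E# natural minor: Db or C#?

C#

Each scale degree takes a distinct letter name. Degree 6 of a scale on E must use the letter C.
C# and Db are enharmonically the same pitch, but only C# uses the letter C, so it is the correct spelling here.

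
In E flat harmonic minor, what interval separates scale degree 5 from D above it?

major third

Scale degree 5 of Eb harmonic minor is Bb.
Bb up to D: letters B→D make it a third; 4 semitones makes it major.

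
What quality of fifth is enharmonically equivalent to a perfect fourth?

doubly diminished

A perfect fourth spans 5 semitones.
A fifth spanning 5 semitones is doubly diminished (the perfect fifth is 7).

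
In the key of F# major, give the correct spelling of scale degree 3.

Degree 3 takes the letter 2 steps above F, which is A.
In major, degree 3 sits 4 semitones above the tonic. F# + 4 semitones is pitch class 10, spelled on A as A#.

A#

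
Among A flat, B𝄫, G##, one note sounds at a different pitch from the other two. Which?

Ab

In 12-tone equal temperament, enharmonic equivalents share a pitch class. Ab is pitch class 8; Bbb is pitch class 9; G## is pitch class 9.
Bbb and G## share pitch class 9, while Ab is pitch class 8.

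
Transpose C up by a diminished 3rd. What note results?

A third above C lands on the letter E.
A diminished third spans 2 semitones, so C moves to pitch class 2. On the letter E that is Ebb.

Ebb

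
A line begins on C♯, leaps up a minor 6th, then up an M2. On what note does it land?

A minor sixth up from C# is A (letter A, 8 semitones up).
A major second up from A is B (letter B, 2 semitones up).

B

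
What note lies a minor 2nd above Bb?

Cb

B up a major second is C#, so the target letter is C.
From Bb, a minor second is 1 semitone up: Cb.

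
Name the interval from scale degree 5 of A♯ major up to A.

diminished fourth

Scale degree 5 of A# major is E#.
E# up to A: letters E→A make it a fourth; 4 semitones makes it diminished.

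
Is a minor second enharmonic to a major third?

No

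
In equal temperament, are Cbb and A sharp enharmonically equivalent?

Yes

Cbb = pitch class 10 and A# = pitch class 10 — the same pitch class, so they are enharmonic equivalents.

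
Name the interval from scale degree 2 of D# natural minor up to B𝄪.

Scale degree 2 of D# natural minor is E#.
E# up to B##: letters E→B make it a fifth; 8 semitones makes it augmented.

augmented fifth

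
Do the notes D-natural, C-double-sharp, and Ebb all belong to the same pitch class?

D is pitch class 2; C## is pitch class 2; Ebb is pitch class 2.
All spellings map to pitch class 2, so they are enharmonically equivalent.

Yes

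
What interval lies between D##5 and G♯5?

Counting letters D–E–F–G gives a fourth.
D##→G# = 4 semitones, 1 narrower than the perfect fourth (5), so diminished.

diminished fourth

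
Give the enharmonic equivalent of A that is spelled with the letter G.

G##

Plain G sits 2 semitones below A, so on the letter G the same pitch needs a double sharp: G##.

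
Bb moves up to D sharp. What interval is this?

augmented third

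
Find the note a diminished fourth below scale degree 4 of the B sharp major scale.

B##

Scale degree 4 of B# major is E#.
A diminished fourth (4 semitones) below E# lands on the letter B, giving B##.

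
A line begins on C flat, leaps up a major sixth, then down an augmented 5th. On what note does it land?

A major sixth up from Cb is Ab (letter A, 9 semitones up).
An augmented fifth down from Ab is Dbb (letter D, 8 semitones down).

Dbb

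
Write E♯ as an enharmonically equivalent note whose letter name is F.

F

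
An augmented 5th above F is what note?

F up a perfect fifth is C, so the target letter is C.
From F, an augmented fifth is 8 semitones up: C#.

C#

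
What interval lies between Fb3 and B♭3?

augmented fourth

The letter names run F→B, a span of 3 letter steps, so the interval is some kind of fourth.
Fb to Bb is 6 semitones. A perfect fourth is 5, so 6 makes it augmented.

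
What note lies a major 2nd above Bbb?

Cb

B up a major second is C#, so the target letter is C.
From Bbb, a major second is 2 semitones up: Cb.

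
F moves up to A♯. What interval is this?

augmented third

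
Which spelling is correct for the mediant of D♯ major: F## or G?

F##

Each scale degree takes a distinct letter name. Degree 3 of a scale on D must use the letter F.
F## and G are enharmonically the same pitch, but only F## uses the letter F, so it is the correct spelling here.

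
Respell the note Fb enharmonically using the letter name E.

Plain E sits at the same pitch as Fb, so on the letter E the same pitch needs a natural: E.

E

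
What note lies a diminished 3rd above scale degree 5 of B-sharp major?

A

Scale degree 5 of B# major is F##.
A diminished third (2 semitones) above F## lands on the letter A, giving A.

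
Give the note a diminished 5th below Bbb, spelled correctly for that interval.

B down a perfect fifth is E, so the target letter is E.
From Bbb, a diminished fifth is 6 semitones down: Eb.

Eb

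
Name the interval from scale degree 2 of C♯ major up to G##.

augmented fourth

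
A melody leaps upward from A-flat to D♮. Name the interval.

Counting letters A–B–C–D gives a fourth.
Ab→D = 6 semitones, 1 wider than the perfect fourth (5), so augmented.

augmented fourth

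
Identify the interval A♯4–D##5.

augmented fourth

Counting letters A–B–C–D gives a fourth.
A#→D## = 6 semitones, 1 wider than the perfect fourth (5), so augmented.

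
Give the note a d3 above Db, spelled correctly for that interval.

D up a major third is F#, so the target letter is F.
From Db, a diminished third is 2 semitones up: Fbb.

Fbb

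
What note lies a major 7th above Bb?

A

B up a major seventh is A#, so the target letter is A.
From Bb, a major seventh is 11 semitones up: A.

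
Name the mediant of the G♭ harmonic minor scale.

Bbb

The Gb harmonic minor scale runs Gb Ab Bbb Cb Db Ebb F.
Degree 3 is Bbb.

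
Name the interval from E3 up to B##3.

The letter names run E→B, a span of 4 letter steps, so the interval is some kind of fifth.
E to B## is 9 semitones. A perfect fifth is 7, so 9 makes it doubly augmented.

doubly augmented fifth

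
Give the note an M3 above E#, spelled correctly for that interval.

G##

E up a major third is G#, so the target letter is G.
From E#, a major third is 4 semitones up: G##.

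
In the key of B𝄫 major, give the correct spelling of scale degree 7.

Ab

The Bbb major scale runs Bbb Cb Db Ebb Fb Gb Ab.
Degree 7 is Ab.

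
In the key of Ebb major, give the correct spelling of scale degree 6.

Degree 6 takes the letter 5 steps above E, which is C.
In major, degree 6 sits 9 semitones above the tonic. Ebb + 9 semitones is pitch class 11, spelled on C as Cb.

Cb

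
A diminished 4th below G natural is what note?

A fourth below G lands on the letter D.
A diminished fourth spans 4 semitones, so G moves to pitch class 3. On the letter D that is D#.

D#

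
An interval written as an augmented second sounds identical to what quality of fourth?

doubly diminished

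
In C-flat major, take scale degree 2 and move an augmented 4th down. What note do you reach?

Abb

Scale degree 2 of Cb major is Db.
An augmented fourth (6 semitones) below Db lands on the letter A, giving Abb.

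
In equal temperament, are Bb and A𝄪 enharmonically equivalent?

No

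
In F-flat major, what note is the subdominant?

Bbb

The Fb major scale runs Fb Gb Ab Bbb Cb Db Eb.
Degree 4 is Bbb.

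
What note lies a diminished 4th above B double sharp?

E#

B up a perfect fourth is E, so the target letter is E.
From B##, a diminished fourth is 4 semitones up: E#.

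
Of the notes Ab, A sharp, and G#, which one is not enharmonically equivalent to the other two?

A#

In 12-tone equal temperament, enharmonic equivalents share a pitch class. Ab is pitch class 8; A# is pitch class 10; G# is pitch class 8.
Ab and G# share pitch class 8, while A# is pitch class 10.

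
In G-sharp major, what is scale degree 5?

Degree 5 takes the letter 4 steps above G, which is D.
In major, degree 5 sits 7 semitones above the tonic. G# + 7 semitones is pitch class 3, spelled on D as D#.

D#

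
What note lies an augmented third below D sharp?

Bb

A third below D lands on the letter B.
An augmented third spans 5 semitones, so D# moves to pitch class 10. On the letter B that is Bb.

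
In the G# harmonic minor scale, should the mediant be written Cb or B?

B

Each scale degree takes a distinct letter name. Degree 3 of a scale on G must use the letter B.
B and Cb are enharmonically the same pitch, but only B uses the letter B, so it is the correct spelling here.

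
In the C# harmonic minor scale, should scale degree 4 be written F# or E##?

F#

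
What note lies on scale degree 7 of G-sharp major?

The G# major scale runs G# A# B# C# D# E# F##.
Degree 7 is F##.

F##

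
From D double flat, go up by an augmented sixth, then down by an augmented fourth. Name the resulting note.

Fb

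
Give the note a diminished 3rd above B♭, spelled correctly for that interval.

B up a major third is D#, so the target letter is D.
From Bb, a diminished third is 2 semitones up: Dbb.

Dbb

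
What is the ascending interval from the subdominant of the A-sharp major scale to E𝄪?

The subdominant of A# major is D#.
D# up to E##: letters D→E make it a second; 3 semitones makes it augmented.

augmented second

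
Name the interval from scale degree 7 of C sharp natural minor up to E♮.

perfect fourth

Scale degree 7 of C# natural minor is B.
B up to E: letters B→E make it a fourth; 5 semitones makes it perfect.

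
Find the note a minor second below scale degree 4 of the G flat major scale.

Bb

Scale degree 4 of Gb major is Cb.
A minor second (1 semitone) below Cb lands on the letter B, giving Bb.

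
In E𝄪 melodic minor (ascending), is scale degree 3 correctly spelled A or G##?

G##

Each scale degree takes a distinct letter name. Degree 3 of a scale on E must use the letter G.
G## and A are enharmonically the same pitch, but only G## uses the letter G, so it is the correct spelling here.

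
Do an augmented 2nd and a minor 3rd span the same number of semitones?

Yes

An augmented second spans 3 semitones; a minor third spans 3.
They are enharmonically equivalent.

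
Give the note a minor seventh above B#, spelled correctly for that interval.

A#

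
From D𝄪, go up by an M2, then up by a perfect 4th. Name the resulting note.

A major second up from D## is E## (letter E, 2 semitones up).
A perfect fourth up from E## is A## (letter A, 5 semitones up).

A##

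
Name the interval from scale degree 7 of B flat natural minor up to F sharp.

Scale degree 7 of Bb natural minor is Ab.
Ab up to F#: letters A→F make it a sixth; 10 semitones makes it augmented.

augmented sixth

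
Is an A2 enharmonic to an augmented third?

An augmented second spans 3 semitones; an augmented third spans 5.
The spans differ, so they are not enharmonic equivalents.

No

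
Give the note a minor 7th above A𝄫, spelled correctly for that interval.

A up a major seventh is G#, so the target letter is G.
From Abb, a minor seventh is 10 semitones up: Gbb.

Gbb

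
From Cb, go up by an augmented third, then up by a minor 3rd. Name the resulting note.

G

An augmented third up from Cb is E (letter E, 5 semitones up).
A minor third up from E is G (letter G, 3 semitones up).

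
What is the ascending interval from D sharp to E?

minor second

The letter names run D→E, a span of 1 letter step, so the interval is some kind of second.
D# to E is 1 semitone. A major second is 2, so 1 makes it minor.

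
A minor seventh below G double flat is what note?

Abb

A seventh below G lands on the letter A.
A minor seventh spans 10 semitones, so Gbb moves to pitch class 7. On the letter A that is Abb.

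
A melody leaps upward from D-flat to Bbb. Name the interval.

The letter names run D→B, a span of 5 letter steps, so the interval is some kind of sixth.
Db to Bbb is 8 semitones. A major sixth is 9, so 8 makes it minor.

minor sixth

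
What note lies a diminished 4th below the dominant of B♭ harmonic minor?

The dominant of Bb harmonic minor is F.
A diminished fourth (4 semitones) below F lands on the letter C, giving C#.

C#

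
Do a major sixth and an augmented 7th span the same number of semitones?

No

A major sixth spans 9 semitones; an augmented seventh spans 12.
The spans differ, so they are not enharmonic equivalents.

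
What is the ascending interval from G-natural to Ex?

doubly augmented sixth

The letter names run G→E, a span of 5 letter steps, so the interval is some kind of sixth.
G to E## is 11 semitones. A major sixth is 9, so 11 makes it doubly augmented.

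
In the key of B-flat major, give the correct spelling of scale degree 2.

The Bb major scale runs Bb C D Eb F G A.
Degree 2 is C.

C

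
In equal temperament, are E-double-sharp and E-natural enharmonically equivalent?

E## is pitch class 6; E is pitch class 4.
The pitch classes differ (6 vs. 4), so they are not enharmonic equivalents.

No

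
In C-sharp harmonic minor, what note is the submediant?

The C# harmonic minor scale runs C# D# E F# G# A B#.
Degree 6 is A.

A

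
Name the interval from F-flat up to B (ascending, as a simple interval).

doubly augmented fourth

Counting letters F–G–A–B gives a fourth.
Fb→B = 7 semitones, 2 wider than the perfect fourth (5), so doubly augmented.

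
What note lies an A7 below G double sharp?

A

A seventh below G lands on the letter A.
An augmented seventh spans 12 semitones, so G## moves to pitch class 9. On the letter A that is A.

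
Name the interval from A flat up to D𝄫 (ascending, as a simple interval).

Counting letters A–B–C–D gives a fourth.
Ab→Dbb = 4 semitones, 1 narrower than the perfect fourth (5), so diminished.

diminished fourth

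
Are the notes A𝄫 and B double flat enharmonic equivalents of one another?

No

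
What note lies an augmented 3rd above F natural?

A#

A third above F lands on the letter A.
An augmented third spans 5 semitones, so F moves to pitch class 10. On the letter A that is A#.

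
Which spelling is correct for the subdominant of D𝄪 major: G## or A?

G##

Each scale degree takes a distinct letter name. Degree 4 of a scale on D must use the letter G.
G## and A are enharmonically the same pitch, but only G## uses the letter G, so it is the correct spelling here.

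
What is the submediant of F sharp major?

D#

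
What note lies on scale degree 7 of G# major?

F##

Degree 7 takes the letter 6 steps above G, which is F.
In major, degree 7 sits 11 semitones above the tonic. G# + 11 semitones is pitch class 7, spelled on F as F##.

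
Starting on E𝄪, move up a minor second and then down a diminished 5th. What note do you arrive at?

B##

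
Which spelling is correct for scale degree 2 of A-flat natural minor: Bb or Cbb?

Each scale degree takes a distinct letter name. Degree 2 of a scale on A must use the letter B.
Bb and Cbb are enharmonically the same pitch, but only Bb uses the letter B, so it is the correct spelling here.

Bb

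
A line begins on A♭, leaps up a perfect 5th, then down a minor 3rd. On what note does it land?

A perfect fifth up from Ab is Eb (letter E, 7 semitones up).
A minor third down from Eb is C (letter C, 3 semitones down).

C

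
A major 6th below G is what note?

Bb

G down a major sixth is Bb, so the target letter is B.
From G, a major sixth is 9 semitones down: Bb.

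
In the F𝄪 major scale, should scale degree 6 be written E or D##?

D##

Each scale degree takes a distinct letter name. Degree 6 of a scale on F must use the letter D.
D## and E are enharmonically the same pitch, but only D## uses the letter D, so it is the correct spelling here.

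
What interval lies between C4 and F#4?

The letter names run C→F, a span of 3 letter steps, so the interval is some kind of fourth.
C to F# is 6 semitones. A perfect fourth is 5, so 6 makes it augmented.

augmented fourth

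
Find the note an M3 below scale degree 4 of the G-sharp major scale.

Scale degree 4 of G# major is C#.
A major third (4 semitones) below C# lands on the letter A, giving A.

A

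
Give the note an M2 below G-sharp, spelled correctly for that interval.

F#

G down a major second is F, so the target letter is F.
From G#, a major second is 2 semitones down: F#.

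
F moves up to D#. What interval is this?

augmented sixth

Counting letters F–G–A–B–C–D gives a sixth.
F→D# = 10 semitones, 1 wider than the major sixth (9), so augmented.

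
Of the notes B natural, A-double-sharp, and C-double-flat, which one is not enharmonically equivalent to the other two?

Cbb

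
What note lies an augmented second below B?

B down a major second is A, so the target letter is A.
From B, an augmented second is 3 semitones down: Ab.

Ab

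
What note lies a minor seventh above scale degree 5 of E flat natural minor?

Scale degree 5 of Eb natural minor is Bb.
A minor seventh (10 semitones) above Bb lands on the letter A, giving Ab.

Ab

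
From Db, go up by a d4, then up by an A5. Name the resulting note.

Db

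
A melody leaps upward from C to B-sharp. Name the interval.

augmented seventh

Counting letters C–D–E–F–G–A–B gives a seventh.
C→B# = 12 semitones, 1 wider than the major seventh (11), so augmented.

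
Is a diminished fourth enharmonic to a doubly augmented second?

A diminished fourth spans 4 semitones; a doubly augmented second spans 4.
They are enharmonically equivalent.

Yes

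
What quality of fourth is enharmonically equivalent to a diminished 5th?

augmented

A diminished fifth spans 6 semitones.
A fourth spanning 6 semitones is augmented (the perfect fourth is 5).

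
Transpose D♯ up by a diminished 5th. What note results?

A fifth above D lands on the letter A.
A diminished fifth spans 6 semitones, so D# moves to pitch class 9. On the letter A that is A.

A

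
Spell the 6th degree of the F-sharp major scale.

The F# major scale runs F# G# A# B C# D# E#.
Degree 6 is D#.

D#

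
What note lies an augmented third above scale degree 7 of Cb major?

Scale degree 7 of Cb major is Bb.
An augmented third (5 semitones) above Bb lands on the letter D, giving D#.

D#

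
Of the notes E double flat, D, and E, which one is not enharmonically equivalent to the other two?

E

In 12-tone equal temperament, enharmonic equivalents share a pitch class. Ebb is pitch class 2; D is pitch class 2; E is pitch class 4.
Ebb and D share pitch class 2, while E is pitch class 4.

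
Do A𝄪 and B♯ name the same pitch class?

No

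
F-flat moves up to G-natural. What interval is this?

augmented second

Counting letters F–G gives a second.
Fb→G = 3 semitones, 1 wider than the major second (2), so augmented.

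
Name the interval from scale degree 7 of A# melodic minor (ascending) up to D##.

Scale degree 7 of A# melodic minor (ascending) is G##.
G## up to D##: letters G→D make it a fifth; 7 semitones makes it perfect.

perfect fifth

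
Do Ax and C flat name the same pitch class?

Yes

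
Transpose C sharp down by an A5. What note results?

C down a perfect fifth is F, so the target letter is F.
From C#, an augmented fifth is 8 semitones down: F.

F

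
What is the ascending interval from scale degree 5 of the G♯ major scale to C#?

minor seventh

Scale degree 5 of G# major is D#.
D# up to C#: letters D→C make it a seventh; 10 semitones makes it minor.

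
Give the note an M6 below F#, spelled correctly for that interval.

A

A sixth below F lands on the letter A.
A major sixth spans 9 semitones, so F# moves to pitch class 9. On the letter A that is A.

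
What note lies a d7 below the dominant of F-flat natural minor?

The dominant of Fb natural minor is Cb.
A diminished seventh (9 semitones) below Cb lands on the letter D, giving D.

D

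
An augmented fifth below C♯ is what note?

F

C down a perfect fifth is F, so the target letter is F.
From C#, an augmented fifth is 8 semitones down: F.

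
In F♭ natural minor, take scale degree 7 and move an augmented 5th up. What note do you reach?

Scale degree 7 of Fb natural minor is Ebb.
An augmented fifth (8 semitones) above Ebb lands on the letter B, giving Bb.

Bb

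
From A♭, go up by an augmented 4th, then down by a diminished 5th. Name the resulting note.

An augmented fourth up from Ab is D (letter D, 6 semitones up).
A diminished fifth down from D is G# (letter G, 6 semitones down).

G#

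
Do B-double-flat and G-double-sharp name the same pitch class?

Yes

Bbb = pitch class 9 and G## = pitch class 9 — the same pitch class, so they are enharmonic equivalents.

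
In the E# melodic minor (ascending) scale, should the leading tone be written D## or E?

D##

Each scale degree takes a distinct letter name. Degree 7 of a scale on E must use the letter D.
D## and E are enharmonically the same pitch, but only D## uses the letter D, so it is the correct spelling here.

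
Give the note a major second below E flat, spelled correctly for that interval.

Db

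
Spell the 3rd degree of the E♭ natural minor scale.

Gb

The Eb natural minor scale runs Eb F Gb Ab Bb Cb Db.
Degree 3 is Gb.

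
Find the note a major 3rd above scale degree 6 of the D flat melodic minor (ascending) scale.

Scale degree 6 of Db melodic minor (ascending) is Bb.
A major third (4 semitones) above Bb lands on the letter D, giving D.

D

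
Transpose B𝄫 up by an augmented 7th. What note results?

B up a major seventh is A#, so the target letter is A.
From Bbb, an augmented seventh is 12 semitones up: A.

A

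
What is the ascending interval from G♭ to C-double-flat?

diminished fourth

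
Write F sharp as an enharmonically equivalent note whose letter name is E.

Plain E sits 2 semitones below F#, so on the letter E the same pitch needs a double sharp: E##.

E##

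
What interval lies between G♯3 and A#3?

major second

The letter names run G→A, a span of 1 letter step, so the interval is some kind of second.
G# to A# is 2 semitones. A major second is 2, so 2 makes it major.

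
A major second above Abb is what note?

Bbb

A second above A lands on the letter B.
A major second spans 2 semitones, so Abb moves to pitch class 9. On the letter B that is Bbb.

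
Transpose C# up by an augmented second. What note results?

A second above C lands on the letter D.
An augmented second spans 3 semitones, so C# moves to pitch class 4. On the letter D that is D##.

D##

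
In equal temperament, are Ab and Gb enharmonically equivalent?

No

Ab is pitch class 8; Gb is pitch class 6.
The pitch classes differ (8 vs. 6), so they are not enharmonic equivalents.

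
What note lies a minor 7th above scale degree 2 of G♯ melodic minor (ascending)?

G#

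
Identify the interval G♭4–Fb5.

The letter names run G→F, a span of 6 letter steps, so the interval is some kind of seventh.
Gb to Fb is 10 semitones. A major seventh is 11, so 10 makes it minor.

minor seventh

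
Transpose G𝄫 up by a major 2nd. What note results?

A second above G lands on the letter A.
A major second spans 2 semitones, so Gbb moves to pitch class 7. On the letter A that is Abb.

Abb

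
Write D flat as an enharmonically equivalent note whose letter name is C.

C#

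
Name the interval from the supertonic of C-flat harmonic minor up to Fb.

minor third

The supertonic of Cb harmonic minor is Db.
Db up to Fb: letters D→F make it a third; 3 semitones makes it minor.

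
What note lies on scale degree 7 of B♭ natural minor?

Ab

Degree 7 takes the letter 6 steps above B, which is A.
In natural minor, degree 7 sits 10 semitones above the tonic. Bb + 10 semitones is pitch class 8, spelled on A as Ab.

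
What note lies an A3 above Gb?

B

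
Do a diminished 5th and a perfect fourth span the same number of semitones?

A diminished fifth spans 6 semitones; a perfect fourth spans 5.
The spans differ, so they are not enharmonic equivalents.

No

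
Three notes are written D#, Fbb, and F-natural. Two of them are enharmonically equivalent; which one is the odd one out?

In 12-tone equal temperament, enharmonic equivalents share a pitch class. D# is pitch class 3; Fbb is pitch class 3; F is pitch class 5.
D# and Fbb share pitch class 3, while F is pitch class 5.

F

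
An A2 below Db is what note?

Cbb

D down a major second is C, so the target letter is C.
From Db, an augmented second is 3 semitones down: Cbb.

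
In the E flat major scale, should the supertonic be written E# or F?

F

Each scale degree takes a distinct letter name. Degree 2 of a scale on E must use the letter F.
F and E# are enharmonically the same pitch, but only F uses the letter F, so it is the correct spelling here.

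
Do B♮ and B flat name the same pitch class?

B is pitch class 11; Bb is pitch class 10.
The pitch classes differ (11 vs. 10), so they are not enharmonic equivalents.

No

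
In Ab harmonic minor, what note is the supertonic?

Degree 2 takes the letter 1 step above A, which is B.
In harmonic minor, degree 2 sits 2 semitones above the tonic. Ab + 2 semitones is pitch class 10, spelled on B as Bb.

Bb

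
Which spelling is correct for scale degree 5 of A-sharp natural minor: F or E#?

E#

Each scale degree takes a distinct letter name. Degree 5 of a scale on A must use the letter E.
E# and F are enharmonically the same pitch, but only E# uses the letter E, so it is the correct spelling here.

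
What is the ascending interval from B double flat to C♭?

The letter names run B→C, a span of 1 letter step, so the interval is some kind of second.
Bbb to Cb is 2 semitones. A major second is 2, so 2 makes it major.

major second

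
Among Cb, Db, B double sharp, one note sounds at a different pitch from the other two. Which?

Cb

In 12-tone equal temperament, enharmonic equivalents share a pitch class. Cb is pitch class 11; Db is pitch class 1; B## is pitch class 1.
Db and B## share pitch class 1, while Cb is pitch class 11.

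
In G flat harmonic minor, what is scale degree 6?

The Gb harmonic minor scale runs Gb Ab Bbb Cb Db Ebb F.
Degree 6 is Ebb.

Ebb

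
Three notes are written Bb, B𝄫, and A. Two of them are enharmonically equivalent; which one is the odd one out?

In 12-tone equal temperament, enharmonic equivalents share a pitch class. Bb is pitch class 10; Bbb is pitch class 9; A is pitch class 9.
Bbb and A share pitch class 9, while Bb is pitch class 10.

Bb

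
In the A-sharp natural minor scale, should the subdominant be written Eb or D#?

Each scale degree takes a distinct letter name. Degree 4 of a scale on A must use the letter D.
D# and Eb are enharmonically the same pitch, but only D# uses the letter D, so it is the correct spelling here.

D#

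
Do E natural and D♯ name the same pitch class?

No

Two spellings are enharmonically equivalent only if they share a pitch class.
Here E → 4, D# → 3; 3 ≠ 4, so they are not.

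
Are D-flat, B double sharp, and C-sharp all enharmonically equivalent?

Yes

Db = pitch class 1 and B## = pitch class 1 and C# = pitch class 1 — the same pitch class, so they are enharmonic equivalents.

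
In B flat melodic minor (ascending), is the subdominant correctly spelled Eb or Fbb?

Each scale degree takes a distinct letter name. Degree 4 of a scale on B must use the letter E.
Eb and Fbb are enharmonically the same pitch, but only Eb uses the letter E, so it is the correct spelling here.

Eb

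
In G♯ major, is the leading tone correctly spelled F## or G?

F##

Each scale degree takes a distinct letter name. Degree 7 of a scale on G must use the letter F.
F## and G are enharmonically the same pitch, but only F## uses the letter F, so it is the correct spelling here.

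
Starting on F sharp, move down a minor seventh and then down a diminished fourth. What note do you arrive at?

A minor seventh down from F# is G# (letter G, 10 semitones down).
A diminished fourth down from G# is D## (letter D, 4 semitones down).

D##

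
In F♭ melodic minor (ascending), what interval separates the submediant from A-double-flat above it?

diminished fifth

The submediant of Fb melodic minor (ascending) is Db.
Db up to Abb: letters D→A make it a fifth; 6 semitones makes it diminished.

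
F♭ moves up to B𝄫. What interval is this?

perfect fourth

The letter names run F→B, a span of 3 letter steps, so the interval is some kind of fourth.
Fb to Bbb is 5 semitones. A perfect fourth is 5, so 5 makes it perfect.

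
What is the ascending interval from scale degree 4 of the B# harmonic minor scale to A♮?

diminished fourth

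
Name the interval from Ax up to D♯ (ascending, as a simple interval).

diminished fourth

The letter names run A→D, a span of 3 letter steps, so the interval is some kind of fourth.
A## to D# is 4 semitones. A perfect fourth is 5, so 4 makes it diminished.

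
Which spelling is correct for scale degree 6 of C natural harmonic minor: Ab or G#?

Each scale degree takes a distinct letter name. Degree 6 of a scale on C must use the letter A.
Ab and G# are enharmonically the same pitch, but only Ab uses the letter A, so it is the correct spelling here.

Ab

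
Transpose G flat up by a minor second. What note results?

Abb

A second above G lands on the letter A.
A minor second spans 1 semitone, so Gb moves to pitch class 7. On the letter A that is Abb.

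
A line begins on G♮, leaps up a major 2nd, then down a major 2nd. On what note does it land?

A major second up from G is A (letter A, 2 semitones up).
A major second down from A is G (letter G, 2 semitones down).

G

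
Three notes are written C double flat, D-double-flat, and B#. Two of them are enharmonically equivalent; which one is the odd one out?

Cbb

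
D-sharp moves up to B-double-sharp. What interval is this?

augmented sixth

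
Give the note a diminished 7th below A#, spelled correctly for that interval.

A seventh below A lands on the letter B.
A diminished seventh spans 9 semitones, so A# moves to pitch class 1. On the letter B that is B##.

B##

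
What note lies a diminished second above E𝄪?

F#

A second above E lands on the letter F.
A diminished second spans 0 semitones, so E## moves to pitch class 6. On the letter F that is F#.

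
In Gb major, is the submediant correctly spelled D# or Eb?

Eb

Each scale degree takes a distinct letter name. Degree 6 of a scale on G must use the letter E.
Eb and D# are enharmonically the same pitch, but only Eb uses the letter E, so it is the correct spelling here.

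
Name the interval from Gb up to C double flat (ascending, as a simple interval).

The letter names run G→C, a span of 3 letter steps, so the interval is some kind of fourth.
Gb to Cbb is 4 semitones. A perfect fourth is 5, so 4 makes it diminished.

diminished fourth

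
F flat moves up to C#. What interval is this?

Counting letters F–G–A–B–C gives a fifth.
Fb→C# = 9 semitones, 2 wider than the perfect fifth (7), so doubly augmented.

doubly augmented fifth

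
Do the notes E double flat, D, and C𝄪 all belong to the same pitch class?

Yes

Ebb is pitch class 2; D is pitch class 2; C## is pitch class 2.
All spellings map to pitch class 2, so they are enharmonically equivalent.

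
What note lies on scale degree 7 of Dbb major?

Degree 7 takes the letter 6 steps above D, which is C.
In major, degree 7 sits 11 semitones above the tonic. Dbb + 11 semitones is pitch class 11, spelled on C as Cb.

Cb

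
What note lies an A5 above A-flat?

A up a perfect fifth is E, so the target letter is E.
From Ab, an augmented fifth is 8 semitones up: E.

E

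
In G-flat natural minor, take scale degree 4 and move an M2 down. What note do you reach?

Scale degree 4 of Gb natural minor is Cb.
A major second (2 semitones) below Cb lands on the letter B, giving Bbb.

Bbb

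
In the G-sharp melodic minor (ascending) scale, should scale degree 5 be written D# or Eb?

Each scale degree takes a distinct letter name. Degree 5 of a scale on G must use the letter D.
D# and Eb are enharmonically the same pitch, but only D# uses the letter D, so it is the correct spelling here.

D#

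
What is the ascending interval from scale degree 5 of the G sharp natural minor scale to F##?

major third

Scale degree 5 of G# natural minor is D#.
D# up to F##: letters D→F make it a third; 4 semitones makes it major.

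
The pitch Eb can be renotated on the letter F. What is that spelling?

Fbb

Eb is pitch class 3. The letter F alone is pitch class 5.
To reach pitch class 3 from F requires an offset of -2 semitones, i.e. double flat: Fbb.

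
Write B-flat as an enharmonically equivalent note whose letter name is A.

Bb is pitch class 10. The letter A alone is pitch class 9.
To reach pitch class 10 from A requires an offset of +1 semitone, i.e. sharp: A#.

A#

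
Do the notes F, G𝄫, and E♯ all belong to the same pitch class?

Yes

F is pitch class 5; Gbb is pitch class 5; E# is pitch class 5.
All spellings map to pitch class 5, so they are enharmonically equivalent.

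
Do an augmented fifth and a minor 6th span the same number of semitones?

Yes

An augmented fifth spans 8 semitones; a minor sixth spans 8.
They are enharmonically equivalent.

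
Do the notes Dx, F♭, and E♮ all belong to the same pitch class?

Yes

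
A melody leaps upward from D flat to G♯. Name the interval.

doubly augmented fourth

Counting letters D–E–F–G gives a fourth.
Db→G# = 7 semitones, 2 wider than the perfect fourth (5), so doubly augmented.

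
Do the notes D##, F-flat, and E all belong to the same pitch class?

Yes

D## = pitch class 4 and Fb = pitch class 4 and E = pitch class 4 — the same pitch class, so they are enharmonic equivalents.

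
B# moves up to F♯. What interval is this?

The letter names run B→F, a span of 4 letter steps, so the interval is some kind of fifth.
B# to F# is 6 semitones. A perfect fifth is 7, so 6 makes it diminished.

diminished fifth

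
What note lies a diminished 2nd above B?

Cb

A second above B lands on the letter C.
A diminished second spans 0 semitones, so B moves to pitch class 11. On the letter C that is Cb.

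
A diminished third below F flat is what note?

A third below F lands on the letter D.
A diminished third spans 2 semitones, so Fb moves to pitch class 2. On the letter D that is D.

D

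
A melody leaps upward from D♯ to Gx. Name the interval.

augmented fourth

Counting letters D–E–F–G gives a fourth.
D#→G## = 6 semitones, 1 wider than the perfect fourth (5), so augmented.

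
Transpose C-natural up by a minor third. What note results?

Eb

C up a major third is E, so the target letter is E.
From C, a minor third is 3 semitones up: Eb.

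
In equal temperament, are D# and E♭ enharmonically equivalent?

Yes

D# = pitch class 3 and Eb = pitch class 3 — the same pitch class, so they are enharmonic equivalents.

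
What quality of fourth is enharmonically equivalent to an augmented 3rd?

perfect

An augmented third spans 5 semitones.
A fourth spanning 5 semitones is perfect (the perfect fourth is 5).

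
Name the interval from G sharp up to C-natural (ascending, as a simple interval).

The letter names run G→C, a span of 3 letter steps, so the interval is some kind of fourth.
G# to C is 4 semitones. A perfect fourth is 5, so 4 makes it diminished.

diminished fourth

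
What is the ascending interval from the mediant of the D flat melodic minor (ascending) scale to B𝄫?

perfect fourth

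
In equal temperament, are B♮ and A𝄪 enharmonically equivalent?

B is pitch class 11; A## is pitch class 11.
All spellings map to pitch class 11, so they are enharmonically equivalent.

Yes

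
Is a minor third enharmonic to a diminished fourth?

A minor third spans 3 semitones; a diminished fourth spans 4.
The spans differ, so they are not enharmonic equivalents.

No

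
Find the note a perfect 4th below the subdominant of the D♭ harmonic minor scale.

Db

The subdominant of Db harmonic minor is Gb.
A perfect fourth (5 semitones) below Gb lands on the letter D, giving Db.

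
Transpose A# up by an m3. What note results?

C#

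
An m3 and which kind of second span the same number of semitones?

augmented

A minor third spans 3 semitones.
A second spanning 3 semitones is augmented (the major second is 2).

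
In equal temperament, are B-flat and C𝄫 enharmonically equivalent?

Yes

Bb is pitch class 10; Cbb is pitch class 10.
All spellings map to pitch class 10, so they are enharmonically equivalent.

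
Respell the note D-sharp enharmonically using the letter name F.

Fbb

D# is pitch class 3. The letter F alone is pitch class 5.
To reach pitch class 3 from F requires an offset of -2 semitones, i.e. double flat: Fbb.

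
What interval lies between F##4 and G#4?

Counting letters F–G gives a second.
F##→G# = 1 semitone, 1 narrower than the major second (2), so minor.

minor second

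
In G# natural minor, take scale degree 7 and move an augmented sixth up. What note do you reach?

Scale degree 7 of G# natural minor is F#.
An augmented sixth (10 semitones) above F# lands on the letter D, giving D##.

D##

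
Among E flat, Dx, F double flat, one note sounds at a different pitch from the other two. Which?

D##

In 12-tone equal temperament, enharmonic equivalents share a pitch class. Eb is pitch class 3; D## is pitch class 4; Fbb is pitch class 3.
Eb and Fbb share pitch class 3, while D## is pitch class 4.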